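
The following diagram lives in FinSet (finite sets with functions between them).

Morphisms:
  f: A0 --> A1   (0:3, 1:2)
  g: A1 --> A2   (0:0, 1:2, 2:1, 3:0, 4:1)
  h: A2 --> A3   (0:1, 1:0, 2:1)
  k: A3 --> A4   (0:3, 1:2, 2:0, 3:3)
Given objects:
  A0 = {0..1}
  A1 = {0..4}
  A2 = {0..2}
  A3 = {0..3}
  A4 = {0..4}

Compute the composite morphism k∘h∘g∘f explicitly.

Answer: (0:2, 1:3)

Derivation:
  0 f-->3 g-->0 h-->1 k-->2
  1 f-->2 g-->1 h-->0 k-->3
⟦path⟧: (0:2, 1:3)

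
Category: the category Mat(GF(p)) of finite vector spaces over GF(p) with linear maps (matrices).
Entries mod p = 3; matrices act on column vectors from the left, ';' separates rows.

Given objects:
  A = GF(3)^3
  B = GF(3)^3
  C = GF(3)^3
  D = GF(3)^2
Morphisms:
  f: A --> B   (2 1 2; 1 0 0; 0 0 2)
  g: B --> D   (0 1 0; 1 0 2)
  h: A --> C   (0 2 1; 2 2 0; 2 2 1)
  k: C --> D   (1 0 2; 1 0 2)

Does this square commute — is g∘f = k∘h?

Along f;g (path 1):
  e0=(1,0,0) f-->(2,1,0) g-->(1,2)
  e1=(0,1,0) f-->(1,0,0) g-->(0,1)
  e2=(0,0,1) f-->(2,0,2) g-->(0,0)
  composite₁ = (1 0 0; 2 1 0)
Along h;k (path 2):
  e0=(1,0,0) h-->(0,2,2) k-->(1,1)
  e1=(0,1,0) h-->(2,2,2) k-->(0,0)
  e2=(0,0,1) h-->(1,0,1) k-->(0,0)
  composite₂ = (1 0 0; 1 0 0)
Equal? NO — does not commute

Answer: DOES NOT COMMUTE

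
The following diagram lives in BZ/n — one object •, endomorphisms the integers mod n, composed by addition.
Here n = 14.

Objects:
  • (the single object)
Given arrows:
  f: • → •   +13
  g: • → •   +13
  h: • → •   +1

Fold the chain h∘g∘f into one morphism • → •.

  0 +13≡13 +13≡12 +1≡13  (mod 14)
composite: +13

Answer: +13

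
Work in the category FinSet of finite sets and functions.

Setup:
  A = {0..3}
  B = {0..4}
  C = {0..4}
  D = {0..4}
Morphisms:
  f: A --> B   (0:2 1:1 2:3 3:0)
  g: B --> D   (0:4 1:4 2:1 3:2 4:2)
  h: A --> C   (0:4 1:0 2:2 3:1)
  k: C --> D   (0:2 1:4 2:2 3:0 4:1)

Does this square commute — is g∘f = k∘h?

Answer: DOES NOT COMMUTE

Derivation:
Along f;g (path 1):
  0 f-->2 g-->1
  1 f-->1 g-->4
  2 f-->3 g-->2
  3 f-->0 g-->4
  composite₁ = (0:1 1:4 2:2 3:4)
Along h;k (path 2):
  0 h-->4 k-->1
  1 h-->0 k-->2
  2 h-->2 k-->2
  3 h-->1 k-->4
  composite₂ = (0:1 1:2 2:2 3:4)
Equal? distinct morphisms ✗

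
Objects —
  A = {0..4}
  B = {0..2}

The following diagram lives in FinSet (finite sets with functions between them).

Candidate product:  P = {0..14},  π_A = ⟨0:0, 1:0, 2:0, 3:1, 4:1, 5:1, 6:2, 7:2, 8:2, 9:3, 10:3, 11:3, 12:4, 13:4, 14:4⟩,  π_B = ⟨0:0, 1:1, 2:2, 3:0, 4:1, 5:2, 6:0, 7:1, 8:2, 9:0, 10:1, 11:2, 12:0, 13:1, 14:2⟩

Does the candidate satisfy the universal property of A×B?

|A|·|B| = 5·3 = 15;  |P| = 15
Check the pairing map k ↦ (π_A(k), π_B(k)):
  0 : (0,0)
  1 : (0,1)
  2 : (0,2)
  3 : (1,0)
  4 : (1,1)
  5 : (1,2)
  6 : (2,0)
  7 : (2,1)
  8 : (2,2)
  9 : (3,0)
  10 : (3,1)
  11 : (3,2)
  12 : (4,0)
  13 : (4,1)
  14 : (4,2)
distinct pairs in image: 15 / 15 needed
  → bijection onto A×B; projections well-typed.

Answer: VALID PRODUCT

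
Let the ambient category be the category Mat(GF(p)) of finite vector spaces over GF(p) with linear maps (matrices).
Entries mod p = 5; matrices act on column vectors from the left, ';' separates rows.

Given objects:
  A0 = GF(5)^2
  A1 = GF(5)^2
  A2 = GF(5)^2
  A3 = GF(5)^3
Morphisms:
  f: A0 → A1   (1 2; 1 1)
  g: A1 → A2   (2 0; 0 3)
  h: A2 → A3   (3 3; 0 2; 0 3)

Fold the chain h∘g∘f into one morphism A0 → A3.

Answer: (0 1; 1 1; 4 4)

Work:
  e0=⟨1,0⟩ f→⟨1,1⟩ g→⟨2,3⟩ h→⟨0,1,4⟩
  e1=⟨0,1⟩ f→⟨2,1⟩ g→⟨4,3⟩ h→⟨1,1,4⟩
composite: (0 1; 1 1; 4 4)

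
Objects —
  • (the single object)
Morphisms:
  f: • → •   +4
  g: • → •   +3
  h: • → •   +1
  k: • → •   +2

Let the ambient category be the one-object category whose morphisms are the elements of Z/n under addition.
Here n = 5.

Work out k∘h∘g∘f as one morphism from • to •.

  0 +4≡4 +3≡2 +1≡3 +2≡0  (mod 5)
⟦path⟧: +0

Answer: +0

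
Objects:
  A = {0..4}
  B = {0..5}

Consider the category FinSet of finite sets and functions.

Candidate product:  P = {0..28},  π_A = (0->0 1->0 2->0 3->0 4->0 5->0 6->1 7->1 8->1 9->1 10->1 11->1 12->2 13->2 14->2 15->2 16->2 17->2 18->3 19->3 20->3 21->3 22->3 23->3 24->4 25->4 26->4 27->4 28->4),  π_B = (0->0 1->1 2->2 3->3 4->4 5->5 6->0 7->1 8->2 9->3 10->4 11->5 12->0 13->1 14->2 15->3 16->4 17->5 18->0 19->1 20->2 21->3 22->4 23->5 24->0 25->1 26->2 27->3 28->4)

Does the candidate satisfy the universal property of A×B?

|A|·|B| = 5·6 = 30;  |P| = 29
  → cardinalities differ; no bijection possible.

Answer: NOT A VALID PRODUCT — |P|=29 ≠ |A|·|B|=30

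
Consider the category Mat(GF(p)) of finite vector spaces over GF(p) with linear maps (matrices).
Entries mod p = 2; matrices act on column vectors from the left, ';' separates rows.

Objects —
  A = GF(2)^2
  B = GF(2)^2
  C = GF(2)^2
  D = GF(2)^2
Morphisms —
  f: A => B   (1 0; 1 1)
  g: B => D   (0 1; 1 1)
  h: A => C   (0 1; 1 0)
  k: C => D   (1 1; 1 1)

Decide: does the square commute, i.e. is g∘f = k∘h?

Answer: DOES NOT COMMUTE

Work:
1) trace f;g:
  e0=⟨1,0⟩ f=>⟨1,1⟩ g=>⟨1,0⟩
  e1=⟨0,1⟩ f=>⟨0,1⟩ g=>⟨1,1⟩
  result₁ = (1 1; 0 1)
2) trace h;k:
  e0=⟨1,0⟩ h=>⟨0,1⟩ k=>⟨1,1⟩
  e1=⟨0,1⟩ h=>⟨1,0⟩ k=>⟨1,1⟩
  result₂ = (1 1; 1 1)
Equal? distinct morphisms ✗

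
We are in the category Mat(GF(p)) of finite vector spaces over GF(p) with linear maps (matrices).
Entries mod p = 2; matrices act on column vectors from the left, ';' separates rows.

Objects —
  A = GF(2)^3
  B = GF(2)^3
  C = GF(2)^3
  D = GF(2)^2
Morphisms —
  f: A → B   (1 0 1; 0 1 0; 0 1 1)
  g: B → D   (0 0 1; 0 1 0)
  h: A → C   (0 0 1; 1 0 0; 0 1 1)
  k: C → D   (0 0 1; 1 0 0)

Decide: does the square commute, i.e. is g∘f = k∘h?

Path 1 = f;g:
  e0=[1,0,0] f→[1,0,0] g→[0,0]
  e1=[0,1,0] f→[0,1,1] g→[1,1]
  e2=[0,0,1] f→[1,0,1] g→[1,0]
  ⟦path⟧₁ = (0 1 1; 0 1 0)
Path 2 = h;k:
  e0=[1,0,0] h→[0,1,0] k→[0,0]
  e1=[0,1,0] h→[0,0,1] k→[1,0]
  e2=[0,0,1] h→[1,0,1] k→[1,1]
  ⟦path⟧₂ = (0 1 1; 0 0 1)
Equal? differ; not commutative

Answer: DOES NOT COMMUTE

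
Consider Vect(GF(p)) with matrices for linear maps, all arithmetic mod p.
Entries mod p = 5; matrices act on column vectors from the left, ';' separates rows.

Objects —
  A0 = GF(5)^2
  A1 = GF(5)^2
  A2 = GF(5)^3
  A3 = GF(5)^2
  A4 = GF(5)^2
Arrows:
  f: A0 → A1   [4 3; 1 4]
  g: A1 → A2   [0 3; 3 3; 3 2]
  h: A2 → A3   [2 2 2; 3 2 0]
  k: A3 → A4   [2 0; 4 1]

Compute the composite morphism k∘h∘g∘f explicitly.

Answer: [3 0; 0 3]

Derivation:
  e0=(1,0) f→(4,1) g→(3,0,4) h→(4,4) k→(3,0)
  e1=(0,1) f→(3,4) g→(2,1,2) h→(0,3) k→(0,3)
result: [3 0; 0 3]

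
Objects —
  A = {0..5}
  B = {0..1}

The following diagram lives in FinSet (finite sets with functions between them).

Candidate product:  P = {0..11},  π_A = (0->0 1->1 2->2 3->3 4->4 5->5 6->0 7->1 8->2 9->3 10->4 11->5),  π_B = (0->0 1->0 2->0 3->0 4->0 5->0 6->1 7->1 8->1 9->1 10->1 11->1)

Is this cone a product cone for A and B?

Answer: VALID PRODUCT

Work:
|A|·|B| = 6·2 = 12;  |P| = 12
Check the pairing map k ↦ (π_A(k), π_B(k)):
  0 -> (0,0)
  1 -> (1,0)
  2 -> (2,0)
  3 -> (3,0)
  4 -> (4,0)
  5 -> (5,0)
  6 -> (0,1)
  7 -> (1,1)
  8 -> (2,1)
  9 -> (3,1)
  10 -> (4,1)
  11 -> (5,1)
distinct pairs in image: 12 / 12 needed
  → bijection onto A×B; projections well-typed.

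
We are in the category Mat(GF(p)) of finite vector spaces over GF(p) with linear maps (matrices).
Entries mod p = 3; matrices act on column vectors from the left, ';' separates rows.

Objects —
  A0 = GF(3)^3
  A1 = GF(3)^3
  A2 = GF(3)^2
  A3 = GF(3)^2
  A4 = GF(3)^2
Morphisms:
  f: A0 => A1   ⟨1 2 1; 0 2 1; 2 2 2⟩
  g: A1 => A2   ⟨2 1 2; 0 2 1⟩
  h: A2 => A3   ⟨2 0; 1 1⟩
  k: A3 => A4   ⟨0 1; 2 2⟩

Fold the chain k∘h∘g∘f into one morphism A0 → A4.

Answer: ⟨2 1 2; 1 0 2⟩

Derivation:
  e0=(1,0,0) f=>(1,0,2) g=>(0,2) h=>(0,2) k=>(2,1)
  e1=(0,1,0) f=>(2,2,2) g=>(1,0) h=>(2,1) k=>(1,0)
  e2=(0,0,1) f=>(1,1,2) g=>(1,1) h=>(2,2) k=>(2,2)
⟦path⟧: ⟨2 1 2; 1 0 2⟩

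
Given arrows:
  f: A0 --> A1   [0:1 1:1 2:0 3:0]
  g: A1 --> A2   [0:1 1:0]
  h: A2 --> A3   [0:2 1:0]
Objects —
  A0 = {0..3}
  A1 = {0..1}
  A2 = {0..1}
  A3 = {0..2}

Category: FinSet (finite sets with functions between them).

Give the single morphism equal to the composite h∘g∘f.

  0 f-->1 g-->0 h-->2
  1 f-->1 g-->0 h-->2
  2 f-->0 g-->1 h-->0
  3 f-->0 g-->1 h-->0
⟦path⟧: [0:2 1:2 2:0 3:0]

Answer: [0:2 1:2 2:0 3:0]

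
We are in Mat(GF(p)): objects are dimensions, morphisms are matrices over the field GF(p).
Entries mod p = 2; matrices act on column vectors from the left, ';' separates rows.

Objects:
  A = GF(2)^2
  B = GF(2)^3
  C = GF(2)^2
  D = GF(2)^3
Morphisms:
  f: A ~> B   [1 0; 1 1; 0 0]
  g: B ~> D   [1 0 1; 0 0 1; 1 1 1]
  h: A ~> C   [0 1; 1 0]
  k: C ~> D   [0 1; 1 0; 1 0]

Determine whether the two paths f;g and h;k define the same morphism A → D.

1) trace f;g:
  e0=[1,0] f~>[1,1,0] g~>[1,0,0]
  e1=[0,1] f~>[0,1,0] g~>[0,0,1]
  result₁ = [1 0; 0 0; 0 1]
2) trace h;k:
  e0=[1,0] h~>[0,1] k~>[1,0,0]
  e1=[0,1] h~>[1,0] k~>[0,1,1]
  result₂ = [1 0; 0 1; 0 1]
Equal? distinct morphisms ✗

Answer: DOES NOT COMMUTE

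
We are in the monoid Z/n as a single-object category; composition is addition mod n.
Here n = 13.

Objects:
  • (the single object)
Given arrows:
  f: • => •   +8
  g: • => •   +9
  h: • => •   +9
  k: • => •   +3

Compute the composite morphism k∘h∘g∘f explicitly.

  0 +8≡8 +9≡4 +9≡0 +3≡3  (mod 13)
⟦path⟧: +3

Answer: +3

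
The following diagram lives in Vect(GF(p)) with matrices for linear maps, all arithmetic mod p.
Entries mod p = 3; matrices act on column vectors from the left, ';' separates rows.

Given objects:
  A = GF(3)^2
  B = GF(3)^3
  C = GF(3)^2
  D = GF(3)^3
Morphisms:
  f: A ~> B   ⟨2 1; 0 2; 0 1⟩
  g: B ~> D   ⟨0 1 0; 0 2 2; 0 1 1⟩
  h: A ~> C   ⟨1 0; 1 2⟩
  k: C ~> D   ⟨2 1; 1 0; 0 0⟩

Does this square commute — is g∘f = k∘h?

Along f;g (path 1):
  e0=⟨1,0⟩ f~>⟨2,0,0⟩ g~>⟨0,0,0⟩
  e1=⟨0,1⟩ f~>⟨1,2,1⟩ g~>⟨2,0,0⟩
  ⟦path⟧₁ = ⟨0 2; 0 0; 0 0⟩
Along h;k (path 2):
  e0=⟨1,0⟩ h~>⟨1,1⟩ k~>⟨0,1,0⟩
  e1=⟨0,1⟩ h~>⟨0,2⟩ k~>⟨2,0,0⟩
  ⟦path⟧₂ = ⟨0 2; 1 0; 0 0⟩
Equal? NO — does not commute

Answer: DOES NOT COMMUTE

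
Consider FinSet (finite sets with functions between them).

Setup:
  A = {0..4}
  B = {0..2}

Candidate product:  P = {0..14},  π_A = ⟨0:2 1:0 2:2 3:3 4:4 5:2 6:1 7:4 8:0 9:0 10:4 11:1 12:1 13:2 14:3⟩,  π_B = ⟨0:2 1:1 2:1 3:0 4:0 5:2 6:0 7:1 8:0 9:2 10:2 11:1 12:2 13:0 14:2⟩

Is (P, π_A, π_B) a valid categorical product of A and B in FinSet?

Answer: NOT A VALID PRODUCT — duplicate pair at indices 5,0

Work:
|A|·|B| = 5·3 = 15;  |P| = 15
Check the pairing map k ↦ (π_A(k), π_B(k)):
  0 : (2,2)
  1 : (0,1)
  2 : (2,1)
  3 : (3,0)
  4 : (4,0)
  5 : (2,2)  ✗ repeats pair of k=0
  6 : (1,0)
  7 : (4,1)
  8 : (0,0)
  9 : (0,2)
  10 : (4,2)
  11 : (1,1)
  12 : (1,2)
  13 : (2,0)
  14 : (3,2)
distinct pairs in image: 14 / 15 needed
  → (2,2) hit at k=0 and k=5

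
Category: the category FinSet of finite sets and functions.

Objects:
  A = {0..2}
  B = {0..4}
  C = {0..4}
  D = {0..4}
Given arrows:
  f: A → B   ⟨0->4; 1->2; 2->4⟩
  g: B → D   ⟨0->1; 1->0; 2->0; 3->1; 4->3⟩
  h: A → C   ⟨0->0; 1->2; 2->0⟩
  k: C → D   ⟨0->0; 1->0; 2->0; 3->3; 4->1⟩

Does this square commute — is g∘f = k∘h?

Path 1 = f;g:
  0 f→4 g→3
  1 f→2 g→0
  2 f→4 g→3
  ⟦path⟧₁ = ⟨0->3; 1->0; 2->3⟩
Path 2 = h;k:
  0 h→0 k→0
  1 h→2 k→0
  2 h→0 k→0
  ⟦path⟧₂ = ⟨0->0; 1->0; 2->0⟩
Equal? differ; not commutative

Answer: DOES NOT COMMUTE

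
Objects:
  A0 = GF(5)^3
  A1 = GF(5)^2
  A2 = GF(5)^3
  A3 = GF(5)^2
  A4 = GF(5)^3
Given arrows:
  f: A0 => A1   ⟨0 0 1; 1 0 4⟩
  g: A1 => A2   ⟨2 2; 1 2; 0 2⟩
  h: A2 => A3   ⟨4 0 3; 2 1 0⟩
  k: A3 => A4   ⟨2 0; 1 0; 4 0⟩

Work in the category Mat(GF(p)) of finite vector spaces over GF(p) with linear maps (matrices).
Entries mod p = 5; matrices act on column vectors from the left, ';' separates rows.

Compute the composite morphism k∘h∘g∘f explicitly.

Answer: ⟨3 0 3; 4 0 4; 1 0 1⟩

Derivation:
  e0=⟨1,0,0⟩ f=>⟨0,1⟩ g=>⟨2,2,2⟩ h=>⟨4,1⟩ k=>⟨3,4,1⟩
  e1=⟨0,1,0⟩ f=>⟨0,0⟩ g=>⟨0,0,0⟩ h=>⟨0,0⟩ k=>⟨0,0,0⟩
  e2=⟨0,0,1⟩ f=>⟨1,4⟩ g=>⟨0,4,3⟩ h=>⟨4,4⟩ k=>⟨3,4,1⟩
result: ⟨3 0 3; 4 0 4; 1 0 1⟩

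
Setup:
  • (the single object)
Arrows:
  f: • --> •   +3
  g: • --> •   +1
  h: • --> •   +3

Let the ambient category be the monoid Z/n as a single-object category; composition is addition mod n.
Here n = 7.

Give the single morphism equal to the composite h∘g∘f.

  0 +3≡3 +1≡4 +3≡0  (mod 7)
composite: +0

Answer: +0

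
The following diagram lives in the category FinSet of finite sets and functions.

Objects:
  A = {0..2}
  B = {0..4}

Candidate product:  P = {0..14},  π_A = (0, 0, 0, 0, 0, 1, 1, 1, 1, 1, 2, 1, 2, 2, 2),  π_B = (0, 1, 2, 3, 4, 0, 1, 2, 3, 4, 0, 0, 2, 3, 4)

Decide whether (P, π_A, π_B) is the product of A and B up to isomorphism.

|A|·|B| = 3·5 = 15;  |P| = 15
Check the pairing map k ↦ (π_A(k), π_B(k)):
  0 ↦ (0,0)
  1 ↦ (0,1)
  2 ↦ (0,2)
  3 ↦ (0,3)
  4 ↦ (0,4)
  5 ↦ (1,0)
  6 ↦ (1,1)
  7 ↦ (1,2)
  8 ↦ (1,3)
  9 ↦ (1,4)
  10 ↦ (2,0)
  11 ↦ (1,0)  ✗ repeats pair of k=5
  12 ↦ (2,2)
  13 ↦ (2,3)
  14 ↦ (2,4)
distinct pairs in image: 14 / 15 needed
  → (1,0) hit at k=5 and k=11

Answer: NOT A VALID PRODUCT — duplicate pair at indices 5,11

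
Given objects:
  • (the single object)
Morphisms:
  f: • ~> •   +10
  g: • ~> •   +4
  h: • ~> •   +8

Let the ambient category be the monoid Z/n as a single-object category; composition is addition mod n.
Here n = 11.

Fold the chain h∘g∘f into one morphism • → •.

  0 +10≡10 +4≡3 +8≡0  (mod 11)
⟦path⟧: +0

Answer: +0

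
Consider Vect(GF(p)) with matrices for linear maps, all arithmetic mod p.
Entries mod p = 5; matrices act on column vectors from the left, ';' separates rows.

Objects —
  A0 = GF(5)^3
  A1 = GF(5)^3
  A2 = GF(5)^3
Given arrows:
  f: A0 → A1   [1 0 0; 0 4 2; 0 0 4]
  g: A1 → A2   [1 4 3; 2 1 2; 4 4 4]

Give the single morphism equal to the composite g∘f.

  e0=[1,0,0] f→[1,0,0] g→[1,2,4]
  e1=[0,1,0] f→[0,4,0] g→[1,4,1]
  e2=[0,0,1] f→[0,2,4] g→[0,0,4]
composite: [1 1 0; 2 4 0; 4 1 4]

Answer: [1 1 0; 2 4 0; 4 1 4]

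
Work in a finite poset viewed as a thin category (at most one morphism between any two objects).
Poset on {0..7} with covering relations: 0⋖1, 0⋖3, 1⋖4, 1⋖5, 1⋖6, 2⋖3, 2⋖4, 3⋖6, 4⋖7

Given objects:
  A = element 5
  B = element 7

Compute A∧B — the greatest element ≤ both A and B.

Answer: A∧B = 1

Derivation:
{x : x⊑A ∧ x⊑B} = {0,1}  (A=5, B=7)
  0 ⊑ 1
  1 ⊑ 1
glb = 1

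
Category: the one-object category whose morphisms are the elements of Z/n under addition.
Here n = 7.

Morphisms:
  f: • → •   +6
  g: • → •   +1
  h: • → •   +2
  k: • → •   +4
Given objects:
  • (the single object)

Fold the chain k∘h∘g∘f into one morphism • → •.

Answer: +6

Work:
  0 +6≡6 +1≡0 +2≡2 +4≡6  (mod 7)
composite: +6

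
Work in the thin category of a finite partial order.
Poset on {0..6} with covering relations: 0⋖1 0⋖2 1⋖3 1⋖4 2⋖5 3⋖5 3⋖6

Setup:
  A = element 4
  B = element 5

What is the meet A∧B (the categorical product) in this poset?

Answer: A∧B = 1

Trace:
Common predecessors of 4,5: {0,1}
  0 <= 1
  1 <= 1
glb = 1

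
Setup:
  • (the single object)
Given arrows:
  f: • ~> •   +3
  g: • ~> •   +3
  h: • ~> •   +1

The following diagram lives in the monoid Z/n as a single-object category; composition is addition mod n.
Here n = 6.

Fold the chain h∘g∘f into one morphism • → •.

Answer: +1

Trace:
  0 +3≡3 +3≡0 +1≡1  (mod 6)
result: +1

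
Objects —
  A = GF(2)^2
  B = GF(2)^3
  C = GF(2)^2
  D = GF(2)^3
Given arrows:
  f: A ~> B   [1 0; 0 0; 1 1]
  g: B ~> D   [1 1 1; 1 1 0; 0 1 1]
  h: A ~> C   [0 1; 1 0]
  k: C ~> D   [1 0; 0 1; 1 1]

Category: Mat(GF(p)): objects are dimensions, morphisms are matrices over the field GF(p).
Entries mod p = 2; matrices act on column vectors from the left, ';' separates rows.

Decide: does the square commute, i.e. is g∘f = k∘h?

Answer: COMMUTES

Work:
Path 1 = f;g:
  e0=[1,0] f~>[1,0,1] g~>[0,1,1]
  e1=[0,1] f~>[0,0,1] g~>[1,0,1]
  composite₁ = [0 1; 1 0; 1 1]
Path 2 = h;k:
  e0=[1,0] h~>[0,1] k~>[0,1,1]
  e1=[0,1] h~>[1,0] k~>[1,0,1]
  composite₂ = [0 1; 1 0; 1 1]
Equal? same morphism ✓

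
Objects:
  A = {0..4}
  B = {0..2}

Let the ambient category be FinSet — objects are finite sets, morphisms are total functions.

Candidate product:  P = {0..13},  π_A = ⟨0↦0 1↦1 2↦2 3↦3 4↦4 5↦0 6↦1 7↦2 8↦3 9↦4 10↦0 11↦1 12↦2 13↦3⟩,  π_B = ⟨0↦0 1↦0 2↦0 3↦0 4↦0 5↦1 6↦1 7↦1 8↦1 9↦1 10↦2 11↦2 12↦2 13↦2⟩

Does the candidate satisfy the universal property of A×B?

Answer: NOT A VALID PRODUCT — |P|=14 ≠ |A|·|B|=15

Derivation:
|A|·|B| = 5·3 = 15;  |P| = 14
  → cardinalities differ; no bijection possible.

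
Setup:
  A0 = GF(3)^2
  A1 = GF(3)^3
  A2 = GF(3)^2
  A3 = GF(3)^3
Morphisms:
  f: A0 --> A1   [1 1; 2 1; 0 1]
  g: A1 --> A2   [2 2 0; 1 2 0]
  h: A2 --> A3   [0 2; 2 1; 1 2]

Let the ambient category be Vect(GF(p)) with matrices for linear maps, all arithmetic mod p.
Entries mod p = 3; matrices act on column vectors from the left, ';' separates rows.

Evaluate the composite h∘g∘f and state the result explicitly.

Answer: [1 0; 2 2; 1 1]

Trace:
  e0=⟨1,0⟩ f-->⟨1,2,0⟩ g-->⟨0,2⟩ h-->⟨1,2,1⟩
  e1=⟨0,1⟩ f-->⟨1,1,1⟩ g-->⟨1,0⟩ h-->⟨0,2,1⟩
result: [1 0; 2 2; 1 1]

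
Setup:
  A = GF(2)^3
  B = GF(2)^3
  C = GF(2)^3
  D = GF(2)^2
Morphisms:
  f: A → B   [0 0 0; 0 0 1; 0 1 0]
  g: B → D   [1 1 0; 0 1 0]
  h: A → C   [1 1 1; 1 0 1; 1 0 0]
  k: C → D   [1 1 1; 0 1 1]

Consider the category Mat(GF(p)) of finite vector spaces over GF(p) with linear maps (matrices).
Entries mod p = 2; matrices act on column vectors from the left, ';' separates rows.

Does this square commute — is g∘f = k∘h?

Answer: DOES NOT COMMUTE

Work:
Path 1 = f;g:
  e0=(1,0,0) f→(0,0,0) g→(0,0)
  e1=(0,1,0) f→(0,0,1) g→(0,0)
  e2=(0,0,1) f→(0,1,0) g→(1,1)
  composite₁ = [0 0 1; 0 0 1]
Path 2 = h;k:
  e0=(1,0,0) h→(1,1,1) k→(1,0)
  e1=(0,1,0) h→(1,0,0) k→(1,0)
  e2=(0,0,1) h→(1,1,0) k→(0,1)
  composite₂ = [1 1 0; 0 0 1]
Equal? NO — does not commute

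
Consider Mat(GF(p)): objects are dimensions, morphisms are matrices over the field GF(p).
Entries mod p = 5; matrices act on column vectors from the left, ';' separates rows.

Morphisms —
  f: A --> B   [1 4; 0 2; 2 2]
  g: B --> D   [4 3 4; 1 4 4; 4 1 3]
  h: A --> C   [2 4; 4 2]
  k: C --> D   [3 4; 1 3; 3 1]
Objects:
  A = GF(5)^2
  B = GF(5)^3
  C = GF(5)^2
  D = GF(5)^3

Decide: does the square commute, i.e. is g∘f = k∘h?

1) trace f;g:
  e0=⟨1,0⟩ f-->⟨1,0,2⟩ g-->⟨2,4,0⟩
  e1=⟨0,1⟩ f-->⟨4,2,2⟩ g-->⟨0,0,4⟩
  composite₁ = [2 0; 4 0; 0 4]
2) trace h;k:
  e0=⟨1,0⟩ h-->⟨2,4⟩ k-->⟨2,4,0⟩
  e1=⟨0,1⟩ h-->⟨4,2⟩ k-->⟨0,0,4⟩
  composite₂ = [2 0; 4 0; 0 4]
Equal? equal; square commutes

Answer: COMMUTES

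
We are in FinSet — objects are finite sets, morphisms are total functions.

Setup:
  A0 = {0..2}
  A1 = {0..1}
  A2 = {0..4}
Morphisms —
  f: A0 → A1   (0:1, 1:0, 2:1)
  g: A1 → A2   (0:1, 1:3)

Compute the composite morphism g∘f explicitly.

  0 f→1 g→3
  1 f→0 g→1
  2 f→1 g→3
composite: (0:3, 1:1, 2:3)

Answer: (0:3, 1:1, 2:3)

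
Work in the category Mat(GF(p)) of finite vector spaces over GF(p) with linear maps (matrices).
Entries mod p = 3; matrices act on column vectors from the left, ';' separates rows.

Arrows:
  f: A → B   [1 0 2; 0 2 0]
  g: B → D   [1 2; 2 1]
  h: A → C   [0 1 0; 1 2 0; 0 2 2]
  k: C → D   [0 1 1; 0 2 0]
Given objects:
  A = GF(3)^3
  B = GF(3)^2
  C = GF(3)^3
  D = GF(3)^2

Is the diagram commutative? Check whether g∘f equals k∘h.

1) trace f;g:
  e0=⟨1,0,0⟩ f→⟨1,0⟩ g→⟨1,2⟩
  e1=⟨0,1,0⟩ f→⟨0,2⟩ g→⟨1,2⟩
  e2=⟨0,0,1⟩ f→⟨2,0⟩ g→⟨2,1⟩
  composite₁ = [1 1 2; 2 2 1]
2) trace h;k:
  e0=⟨1,0,0⟩ h→⟨0,1,0⟩ k→⟨1,2⟩
  e1=⟨0,1,0⟩ h→⟨1,2,2⟩ k→⟨1,1⟩
  e2=⟨0,0,1⟩ h→⟨0,0,2⟩ k→⟨2,0⟩
  composite₂ = [1 1 2; 2 1 0]
Equal? distinct morphisms ✗

Answer: DOES NOT COMMUTE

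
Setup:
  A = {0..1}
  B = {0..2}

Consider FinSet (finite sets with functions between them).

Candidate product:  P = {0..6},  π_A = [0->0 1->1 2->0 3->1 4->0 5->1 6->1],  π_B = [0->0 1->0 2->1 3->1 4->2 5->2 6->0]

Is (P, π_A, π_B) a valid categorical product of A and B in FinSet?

Answer: NOT A VALID PRODUCT — |P|=7 ≠ |A|·|B|=6

Trace:
|A|·|B| = 2·3 = 6;  |P| = 7
  → cardinalities differ; no bijection possible.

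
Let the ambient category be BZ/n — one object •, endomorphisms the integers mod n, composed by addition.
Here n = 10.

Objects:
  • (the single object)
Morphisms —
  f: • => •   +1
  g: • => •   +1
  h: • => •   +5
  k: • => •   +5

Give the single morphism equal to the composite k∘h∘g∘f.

Answer: +2

Trace:
  0 +1≡1 +1≡2 +5≡7 +5≡2  (mod 10)
⟦path⟧: +2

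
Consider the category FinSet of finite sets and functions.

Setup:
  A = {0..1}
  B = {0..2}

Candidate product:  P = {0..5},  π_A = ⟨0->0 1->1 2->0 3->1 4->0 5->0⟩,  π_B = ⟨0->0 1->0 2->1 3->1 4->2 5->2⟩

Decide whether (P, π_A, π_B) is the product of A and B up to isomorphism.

|A|·|B| = 2·3 = 6;  |P| = 6
Check the pairing map k ↦ (π_A(k), π_B(k)):
  0 -> (0,0)
  1 -> (1,0)
  2 -> (0,1)
  3 -> (1,1)
  4 -> (0,2)
  5 -> (0,2)  ✗ repeats pair of k=4
distinct pairs in image: 5 / 6 needed
  → (0,2) hit at k=4 and k=5

Answer: NOT A VALID PRODUCT — duplicate pair at indices 4,5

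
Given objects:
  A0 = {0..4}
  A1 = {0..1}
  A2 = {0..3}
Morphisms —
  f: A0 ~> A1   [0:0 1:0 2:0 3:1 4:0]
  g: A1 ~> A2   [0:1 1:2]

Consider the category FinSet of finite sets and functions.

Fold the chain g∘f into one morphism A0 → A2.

Answer: [0:1 1:1 2:1 3:2 4:1]

Derivation:
  0 f~>0 g~>1
  1 f~>0 g~>1
  2 f~>0 g~>1
  3 f~>1 g~>2
  4 f~>0 g~>1
composite: [0:1 1:1 2:1 3:2 4:1]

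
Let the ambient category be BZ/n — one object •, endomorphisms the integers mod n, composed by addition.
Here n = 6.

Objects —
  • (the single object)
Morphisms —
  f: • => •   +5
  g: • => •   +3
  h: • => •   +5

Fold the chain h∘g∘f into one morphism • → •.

  0 +5≡5 +3≡2 +5≡1  (mod 6)
result: +1

Answer: +1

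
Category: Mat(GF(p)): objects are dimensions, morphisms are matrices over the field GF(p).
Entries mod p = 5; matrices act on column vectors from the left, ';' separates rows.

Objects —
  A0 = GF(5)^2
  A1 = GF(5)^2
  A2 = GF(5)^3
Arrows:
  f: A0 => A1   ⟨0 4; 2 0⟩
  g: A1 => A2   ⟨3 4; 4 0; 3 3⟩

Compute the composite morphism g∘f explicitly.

  e0=[1,0] f=>[0,2] g=>[3,0,1]
  e1=[0,1] f=>[4,0] g=>[2,1,2]
⟦path⟧: ⟨3 2; 0 1; 1 2⟩

Answer: ⟨3 2; 0 1; 1 2⟩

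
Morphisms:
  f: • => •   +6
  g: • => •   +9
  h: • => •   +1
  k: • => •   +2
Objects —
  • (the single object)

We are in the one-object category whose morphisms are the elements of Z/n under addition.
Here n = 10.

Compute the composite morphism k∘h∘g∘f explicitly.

Answer: +8

Work:
  0 +6≡6 +9≡5 +1≡6 +2≡8  (mod 10)
⟦path⟧: +8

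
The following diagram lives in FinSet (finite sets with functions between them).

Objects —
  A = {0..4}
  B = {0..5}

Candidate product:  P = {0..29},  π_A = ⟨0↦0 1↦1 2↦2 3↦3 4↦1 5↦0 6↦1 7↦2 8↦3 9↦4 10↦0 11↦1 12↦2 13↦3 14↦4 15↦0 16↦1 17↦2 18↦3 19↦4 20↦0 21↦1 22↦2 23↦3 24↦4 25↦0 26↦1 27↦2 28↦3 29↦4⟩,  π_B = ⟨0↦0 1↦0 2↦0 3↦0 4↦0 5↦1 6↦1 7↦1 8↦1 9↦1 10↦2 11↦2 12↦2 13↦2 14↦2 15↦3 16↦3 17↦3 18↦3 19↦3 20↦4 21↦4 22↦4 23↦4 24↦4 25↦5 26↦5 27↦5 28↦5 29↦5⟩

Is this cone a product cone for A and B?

Answer: NOT A VALID PRODUCT — duplicate pair at indices 1,4

Derivation:
|A|·|B| = 5·6 = 30;  |P| = 30
Check the pairing map k ↦ (π_A(k), π_B(k)):
  0 ↦ (0,0)
  1 ↦ (1,0)
  2 ↦ (2,0)
  3 ↦ (3,0)
  4 ↦ (1,0)  ✗ repeats pair of k=1
  5 ↦ (0,1)
  6 ↦ (1,1)
  7 ↦ (2,1)
  8 ↦ (3,1)
  9 ↦ (4,1)
  10 ↦ (0,2)
  11 ↦ (1,2)
  12 ↦ (2,2)
  13 ↦ (3,2)
  14 ↦ (4,2)
  15 ↦ (0,3)
  16 ↦ (1,3)
  17 ↦ (2,3)
  18 ↦ (3,3)
  19 ↦ (4,3)
  20 ↦ (0,4)
  21 ↦ (1,4)
  22 ↦ (2,4)
  23 ↦ (3,4)
  24 ↦ (4,4)
  25 ↦ (0,5)
  26 ↦ (1,5)
  27 ↦ (2,5)
  28 ↦ (3,5)
  29 ↦ (4,5)
distinct pairs in image: 29 / 30 needed
  → (1,0) hit at k=1 and k=4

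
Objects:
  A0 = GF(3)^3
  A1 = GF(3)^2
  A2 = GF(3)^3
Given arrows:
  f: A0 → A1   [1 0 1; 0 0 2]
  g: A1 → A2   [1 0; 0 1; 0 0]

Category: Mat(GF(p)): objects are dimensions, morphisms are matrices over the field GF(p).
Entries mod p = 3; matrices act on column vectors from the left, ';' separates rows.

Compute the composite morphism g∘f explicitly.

Answer: [1 0 1; 0 0 2; 0 0 0]

Derivation:
  e0=(1,0,0) f→(1,0) g→(1,0,0)
  e1=(0,1,0) f→(0,0) g→(0,0,0)
  e2=(0,0,1) f→(1,2) g→(1,2,0)
composite: [1 0 1; 0 0 2; 0 0 0]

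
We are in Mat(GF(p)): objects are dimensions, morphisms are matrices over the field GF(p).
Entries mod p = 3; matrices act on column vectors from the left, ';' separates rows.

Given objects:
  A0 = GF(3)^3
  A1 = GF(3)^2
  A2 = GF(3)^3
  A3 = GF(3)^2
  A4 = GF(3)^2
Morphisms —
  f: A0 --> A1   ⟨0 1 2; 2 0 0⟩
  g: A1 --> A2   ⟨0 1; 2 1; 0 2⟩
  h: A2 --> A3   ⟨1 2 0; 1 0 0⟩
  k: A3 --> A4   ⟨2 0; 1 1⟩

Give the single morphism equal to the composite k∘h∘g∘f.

Answer: ⟨0 2 1; 2 1 2⟩

Derivation:
  e0=[1,0,0] f-->[0,2] g-->[2,2,1] h-->[0,2] k-->[0,2]
  e1=[0,1,0] f-->[1,0] g-->[0,2,0] h-->[1,0] k-->[2,1]
  e2=[0,0,1] f-->[2,0] g-->[0,1,0] h-->[2,0] k-->[1,2]
result: ⟨0 2 1; 2 1 2⟩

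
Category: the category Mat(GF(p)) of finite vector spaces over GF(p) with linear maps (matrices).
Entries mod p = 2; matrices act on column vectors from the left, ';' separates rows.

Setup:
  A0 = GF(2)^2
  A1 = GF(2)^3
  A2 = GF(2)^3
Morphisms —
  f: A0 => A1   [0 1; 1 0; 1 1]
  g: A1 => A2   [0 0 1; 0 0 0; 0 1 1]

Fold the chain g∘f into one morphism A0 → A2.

  e0=(1,0) f=>(0,1,1) g=>(1,0,0)
  e1=(0,1) f=>(1,0,1) g=>(1,0,1)
⟦path⟧: [1 1; 0 0; 0 1]

Answer: [1 1; 0 0; 0 1]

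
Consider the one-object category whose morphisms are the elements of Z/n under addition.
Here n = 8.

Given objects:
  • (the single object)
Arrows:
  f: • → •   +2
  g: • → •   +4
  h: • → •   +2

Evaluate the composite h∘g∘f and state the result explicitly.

  0 +2≡2 +4≡6 +2≡0  (mod 8)
⟦path⟧: +0

Answer: +0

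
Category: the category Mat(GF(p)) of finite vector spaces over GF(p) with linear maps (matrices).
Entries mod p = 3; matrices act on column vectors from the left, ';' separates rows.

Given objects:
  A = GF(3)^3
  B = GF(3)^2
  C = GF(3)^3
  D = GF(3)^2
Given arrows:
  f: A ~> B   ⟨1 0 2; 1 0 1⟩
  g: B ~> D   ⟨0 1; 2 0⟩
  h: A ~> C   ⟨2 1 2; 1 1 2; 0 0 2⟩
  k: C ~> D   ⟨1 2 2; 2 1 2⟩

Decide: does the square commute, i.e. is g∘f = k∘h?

Along f;g (path 1):
  e0=(1,0,0) f~>(1,1) g~>(1,2)
  e1=(0,1,0) f~>(0,0) g~>(0,0)
  e2=(0,0,1) f~>(2,1) g~>(1,1)
  result₁ = ⟨1 0 1; 2 0 1⟩
Along h;k (path 2):
  e0=(1,0,0) h~>(2,1,0) k~>(1,2)
  e1=(0,1,0) h~>(1,1,0) k~>(0,0)
  e2=(0,0,1) h~>(2,2,2) k~>(1,1)
  result₂ = ⟨1 0 1; 2 0 1⟩
Equal? equal; square commutes

Answer: COMMUTES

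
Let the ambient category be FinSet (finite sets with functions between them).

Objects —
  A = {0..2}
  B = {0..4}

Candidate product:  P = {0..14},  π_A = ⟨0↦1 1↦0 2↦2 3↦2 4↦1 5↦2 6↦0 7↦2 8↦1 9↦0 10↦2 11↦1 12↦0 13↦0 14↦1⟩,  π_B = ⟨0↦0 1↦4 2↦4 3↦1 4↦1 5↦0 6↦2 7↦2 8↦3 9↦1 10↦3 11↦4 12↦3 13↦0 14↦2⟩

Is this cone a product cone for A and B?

Answer: VALID PRODUCT

Trace:
|A|·|B| = 3·5 = 15;  |P| = 15
Check the pairing map k ↦ (π_A(k), π_B(k)):
  0 ↦ (1,0)
  1 ↦ (0,4)
  2 ↦ (2,4)
  3 ↦ (2,1)
  4 ↦ (1,1)
  5 ↦ (2,0)
  6 ↦ (0,2)
  7 ↦ (2,2)
  8 ↦ (1,3)
  9 ↦ (0,1)
  10 ↦ (2,3)
  11 ↦ (1,4)
  12 ↦ (0,3)
  13 ↦ (0,0)
  14 ↦ (1,2)
distinct pairs in image: 15 / 15 needed
  → bijection onto A×B; projections well-typed.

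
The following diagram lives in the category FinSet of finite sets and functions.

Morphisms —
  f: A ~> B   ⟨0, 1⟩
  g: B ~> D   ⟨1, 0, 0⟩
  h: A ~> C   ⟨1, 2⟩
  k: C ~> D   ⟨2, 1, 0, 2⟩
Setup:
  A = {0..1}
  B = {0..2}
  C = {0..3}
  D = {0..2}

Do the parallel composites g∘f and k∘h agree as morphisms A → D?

1) trace f;g:
  0 f~>0 g~>1
  1 f~>1 g~>0
  ⟦path⟧₁ = ⟨1, 0⟩
2) trace h;k:
  0 h~>1 k~>1
  1 h~>2 k~>0
  ⟦path⟧₂ = ⟨1, 0⟩
Equal? equal; square commutes

Answer: COMMUTES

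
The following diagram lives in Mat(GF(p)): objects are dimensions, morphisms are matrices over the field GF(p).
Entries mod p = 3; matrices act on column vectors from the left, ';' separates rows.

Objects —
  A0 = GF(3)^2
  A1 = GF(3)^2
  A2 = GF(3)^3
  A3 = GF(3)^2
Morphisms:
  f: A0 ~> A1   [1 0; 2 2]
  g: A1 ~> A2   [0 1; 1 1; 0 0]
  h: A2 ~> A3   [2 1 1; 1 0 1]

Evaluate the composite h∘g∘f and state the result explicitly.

  e0=⟨1,0⟩ f~>⟨1,2⟩ g~>⟨2,0,0⟩ h~>⟨1,2⟩
  e1=⟨0,1⟩ f~>⟨0,2⟩ g~>⟨2,2,0⟩ h~>⟨0,2⟩
result: [1 0; 2 2]

Answer: [1 0; 2 2]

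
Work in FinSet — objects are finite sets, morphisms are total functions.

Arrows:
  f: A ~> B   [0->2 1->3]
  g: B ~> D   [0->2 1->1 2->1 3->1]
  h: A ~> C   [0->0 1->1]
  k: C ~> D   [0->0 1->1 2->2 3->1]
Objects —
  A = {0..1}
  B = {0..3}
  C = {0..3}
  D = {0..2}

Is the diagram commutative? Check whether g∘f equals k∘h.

Along f;g (path 1):
  0 f~>2 g~>1
  1 f~>3 g~>1
  ⟦path⟧₁ = [0->1 1->1]
Along h;k (path 2):
  0 h~>0 k~>0
  1 h~>1 k~>1
  ⟦path⟧₂ = [0->0 1->1]
Equal? distinct morphisms ✗

Answer: DOES NOT COMMUTE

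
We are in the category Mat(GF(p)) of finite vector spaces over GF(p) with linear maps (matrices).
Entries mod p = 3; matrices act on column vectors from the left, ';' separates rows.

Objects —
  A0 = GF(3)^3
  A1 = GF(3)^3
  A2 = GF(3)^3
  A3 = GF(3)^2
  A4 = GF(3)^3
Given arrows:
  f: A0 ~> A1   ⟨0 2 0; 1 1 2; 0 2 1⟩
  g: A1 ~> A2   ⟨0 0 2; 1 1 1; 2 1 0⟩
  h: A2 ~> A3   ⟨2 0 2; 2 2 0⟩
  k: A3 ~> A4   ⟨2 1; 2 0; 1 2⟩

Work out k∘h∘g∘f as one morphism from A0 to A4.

Answer: ⟨0 0 2; 1 0 1; 0 0 1⟩

Derivation:
  e0=(1,0,0) f~>(0,1,0) g~>(0,1,1) h~>(2,2) k~>(0,1,0)
  e1=(0,1,0) f~>(2,1,2) g~>(1,2,2) h~>(0,0) k~>(0,0,0)
  e2=(0,0,1) f~>(0,2,1) g~>(2,0,2) h~>(2,1) k~>(2,1,1)
⟦path⟧: ⟨0 0 2; 1 0 1; 0 0 1⟩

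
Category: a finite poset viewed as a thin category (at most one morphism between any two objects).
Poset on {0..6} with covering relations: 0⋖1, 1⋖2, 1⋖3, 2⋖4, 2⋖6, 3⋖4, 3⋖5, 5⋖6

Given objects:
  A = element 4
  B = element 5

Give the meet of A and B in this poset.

{x : x≤A ∧ x≤B} = {0,1,3}  (A=4, B=5)
  0 ≤ 3
  1 ≤ 3
  3 ≤ 3
glb = 3

Answer: A∧B = 3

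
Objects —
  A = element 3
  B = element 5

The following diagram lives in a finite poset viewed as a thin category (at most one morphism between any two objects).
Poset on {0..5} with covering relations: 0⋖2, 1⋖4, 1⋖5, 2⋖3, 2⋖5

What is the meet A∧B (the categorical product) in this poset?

Common predecessors of 3,5: {0,2}
  0 ⊑ 2
  2 ⊑ 2
glb = 2

Answer: A∧B = 2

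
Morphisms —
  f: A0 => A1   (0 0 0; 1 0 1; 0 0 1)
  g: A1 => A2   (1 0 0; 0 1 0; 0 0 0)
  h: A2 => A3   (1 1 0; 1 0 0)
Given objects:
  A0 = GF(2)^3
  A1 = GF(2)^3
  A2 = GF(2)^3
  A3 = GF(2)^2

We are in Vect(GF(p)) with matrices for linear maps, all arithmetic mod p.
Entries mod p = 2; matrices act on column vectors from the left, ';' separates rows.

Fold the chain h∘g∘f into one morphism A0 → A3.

Answer: (1 0 1; 0 0 0)

Work:
  e0=(1,0,0) f=>(0,1,0) g=>(0,1,0) h=>(1,0)
  e1=(0,1,0) f=>(0,0,0) g=>(0,0,0) h=>(0,0)
  e2=(0,0,1) f=>(0,1,1) g=>(0,1,0) h=>(1,0)
⟦path⟧: (1 0 1; 0 0 0)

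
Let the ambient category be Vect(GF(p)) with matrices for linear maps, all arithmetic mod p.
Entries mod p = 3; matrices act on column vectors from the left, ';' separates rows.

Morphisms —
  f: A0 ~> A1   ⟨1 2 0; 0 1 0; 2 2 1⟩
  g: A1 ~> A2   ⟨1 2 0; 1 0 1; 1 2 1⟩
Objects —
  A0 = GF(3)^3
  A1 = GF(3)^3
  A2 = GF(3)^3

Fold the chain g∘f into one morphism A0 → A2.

Answer: ⟨1 1 0; 0 1 1; 0 0 1⟩

Trace:
  e0=(1,0,0) f~>(1,0,2) g~>(1,0,0)
  e1=(0,1,0) f~>(2,1,2) g~>(1,1,0)
  e2=(0,0,1) f~>(0,0,1) g~>(0,1,1)
result: ⟨1 1 0; 0 1 1; 0 0 1⟩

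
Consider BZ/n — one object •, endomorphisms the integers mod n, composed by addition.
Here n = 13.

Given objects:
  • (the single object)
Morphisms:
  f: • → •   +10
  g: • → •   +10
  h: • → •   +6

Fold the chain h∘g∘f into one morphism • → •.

  0 +10≡10 +10≡7 +6≡0  (mod 13)
result: +0

Answer: +0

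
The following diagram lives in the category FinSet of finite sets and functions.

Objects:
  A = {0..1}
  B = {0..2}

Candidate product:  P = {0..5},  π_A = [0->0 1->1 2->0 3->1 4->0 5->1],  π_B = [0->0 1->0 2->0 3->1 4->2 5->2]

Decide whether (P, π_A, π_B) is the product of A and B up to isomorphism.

Answer: NOT A VALID PRODUCT — duplicate pair at indices 0,2

Work:
|A|·|B| = 2·3 = 6;  |P| = 6
Check the pairing map k ↦ (π_A(k), π_B(k)):
  0 -> (0,0)
  1 -> (1,0)
  2 -> (0,0)  ✗ repeats pair of k=0
  3 -> (1,1)
  4 -> (0,2)
  5 -> (1,2)
distinct pairs in image: 5 / 6 needed
  → (0,0) hit at k=0 and k=2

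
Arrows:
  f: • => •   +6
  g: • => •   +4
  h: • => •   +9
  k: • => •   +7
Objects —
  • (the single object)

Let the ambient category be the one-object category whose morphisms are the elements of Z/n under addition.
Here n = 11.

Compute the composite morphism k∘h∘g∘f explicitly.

Answer: +4

Derivation:
  0 +6≡6 +4≡10 +9≡8 +7≡4  (mod 11)
⟦path⟧: +4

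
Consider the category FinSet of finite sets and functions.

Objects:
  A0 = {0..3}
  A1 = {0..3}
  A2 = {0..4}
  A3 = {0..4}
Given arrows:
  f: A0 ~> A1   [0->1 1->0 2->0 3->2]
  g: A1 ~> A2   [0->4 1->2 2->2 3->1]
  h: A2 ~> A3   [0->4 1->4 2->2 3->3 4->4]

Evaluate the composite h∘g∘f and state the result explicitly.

  0 f~>1 g~>2 h~>2
  1 f~>0 g~>4 h~>4
  2 f~>0 g~>4 h~>4
  3 f~>2 g~>2 h~>2
⟦path⟧: [0->2 1->4 2->4 3->2]

Answer: [0->2 1->4 2->4 3->2]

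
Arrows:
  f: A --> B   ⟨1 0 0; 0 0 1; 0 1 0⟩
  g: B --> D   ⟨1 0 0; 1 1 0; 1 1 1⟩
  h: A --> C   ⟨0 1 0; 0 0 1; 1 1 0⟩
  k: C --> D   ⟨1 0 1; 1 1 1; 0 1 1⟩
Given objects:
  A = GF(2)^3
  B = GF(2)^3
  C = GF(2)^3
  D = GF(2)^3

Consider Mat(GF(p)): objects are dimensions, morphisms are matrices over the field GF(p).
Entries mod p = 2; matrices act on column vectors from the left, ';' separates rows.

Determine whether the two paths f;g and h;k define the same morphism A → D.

Path 1 = f;g:
  e0=(1,0,0) f-->(1,0,0) g-->(1,1,1)
  e1=(0,1,0) f-->(0,0,1) g-->(0,0,1)
  e2=(0,0,1) f-->(0,1,0) g-->(0,1,1)
  result₁ = ⟨1 0 0; 1 0 1; 1 1 1⟩
Path 2 = h;k:
  e0=(1,0,0) h-->(0,0,1) k-->(1,1,1)
  e1=(0,1,0) h-->(1,0,1) k-->(0,0,1)
  e2=(0,0,1) h-->(0,1,0) k-->(0,1,1)
  result₂ = ⟨1 0 0; 1 0 1; 1 1 1⟩
Equal? equal; square commutes

Answer: COMMUTES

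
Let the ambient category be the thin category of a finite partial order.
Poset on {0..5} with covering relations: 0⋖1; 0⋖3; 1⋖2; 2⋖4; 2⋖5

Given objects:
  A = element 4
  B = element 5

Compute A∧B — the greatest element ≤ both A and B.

{x : x≤A ∧ x≤B} = {0,1,2}  (A=4, B=5)
  0 ≤ 2
  1 ≤ 2
  2 ≤ 2
glb = 2

Answer: A∧B = 2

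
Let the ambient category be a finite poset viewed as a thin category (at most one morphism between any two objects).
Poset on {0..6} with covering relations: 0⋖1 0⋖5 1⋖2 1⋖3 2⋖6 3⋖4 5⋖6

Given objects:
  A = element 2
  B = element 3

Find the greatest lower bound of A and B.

{x : x⊑A ∧ x⊑B} = {0,1}  (A=2, B=3)
  0 ⊑ 1
  1 ⊑ 1
glb = 1

Answer: A∧B = 1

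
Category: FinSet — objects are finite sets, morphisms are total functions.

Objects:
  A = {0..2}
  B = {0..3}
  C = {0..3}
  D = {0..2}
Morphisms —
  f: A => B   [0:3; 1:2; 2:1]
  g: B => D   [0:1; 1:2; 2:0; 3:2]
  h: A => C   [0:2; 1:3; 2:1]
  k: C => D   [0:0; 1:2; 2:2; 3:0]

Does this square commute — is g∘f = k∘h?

Answer: COMMUTES

Trace:
Path 1 = f;g:
  0 f=>3 g=>2
  1 f=>2 g=>0
  2 f=>1 g=>2
  result₁ = [0:2; 1:0; 2:2]
Path 2 = h;k:
  0 h=>2 k=>2
  1 h=>3 k=>0
  2 h=>1 k=>2
  result₂ = [0:2; 1:0; 2:2]
Equal? YES — commutes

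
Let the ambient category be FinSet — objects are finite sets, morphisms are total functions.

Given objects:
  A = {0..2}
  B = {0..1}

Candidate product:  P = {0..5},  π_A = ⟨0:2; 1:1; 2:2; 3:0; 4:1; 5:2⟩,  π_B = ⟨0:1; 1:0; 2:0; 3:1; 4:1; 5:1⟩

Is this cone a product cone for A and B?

Answer: NOT A VALID PRODUCT — duplicate pair at indices 5,0

Work:
|A|·|B| = 3·2 = 6;  |P| = 6
Check the pairing map k ↦ (π_A(k), π_B(k)):
  0 : (2,1)
  1 : (1,0)
  2 : (2,0)
  3 : (0,1)
  4 : (1,1)
  5 : (2,1)  ✗ repeats pair of k=0
distinct pairs in image: 5 / 6 needed
  → (2,1) hit at k=0 and k=5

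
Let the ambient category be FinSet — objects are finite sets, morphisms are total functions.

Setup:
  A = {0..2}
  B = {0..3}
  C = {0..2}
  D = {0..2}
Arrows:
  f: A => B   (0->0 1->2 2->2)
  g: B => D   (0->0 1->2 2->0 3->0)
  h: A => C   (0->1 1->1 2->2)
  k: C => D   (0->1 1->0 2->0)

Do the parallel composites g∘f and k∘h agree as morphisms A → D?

Answer: COMMUTES

Derivation:
Along f;g (path 1):
  0 f=>0 g=>0
  1 f=>2 g=>0
  2 f=>2 g=>0
  result₁ = (0->0 1->0 2->0)
Along h;k (path 2):
  0 h=>1 k=>0
  1 h=>1 k=>0
  2 h=>2 k=>0
  result₂ = (0->0 1->0 2->0)
Equal? YES — commutes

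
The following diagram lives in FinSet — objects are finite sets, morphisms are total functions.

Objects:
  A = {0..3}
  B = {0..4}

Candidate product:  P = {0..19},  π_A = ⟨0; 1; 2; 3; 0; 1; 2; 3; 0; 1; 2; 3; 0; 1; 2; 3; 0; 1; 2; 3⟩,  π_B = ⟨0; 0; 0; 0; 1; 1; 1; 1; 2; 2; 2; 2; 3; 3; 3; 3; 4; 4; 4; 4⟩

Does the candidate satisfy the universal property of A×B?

|A|·|B| = 4·5 = 20;  |P| = 20
Check the pairing map k ↦ (π_A(k), π_B(k)):
  0 ↦ (0,0)
  1 ↦ (1,0)
  2 ↦ (2,0)
  3 ↦ (3,0)
  4 ↦ (0,1)
  5 ↦ (1,1)
  6 ↦ (2,1)
  7 ↦ (3,1)
  8 ↦ (0,2)
  9 ↦ (1,2)
  10 ↦ (2,2)
  11 ↦ (3,2)
  12 ↦ (0,3)
  13 ↦ (1,3)
  14 ↦ (2,3)
  15 ↦ (3,3)
  16 ↦ (0,4)
  17 ↦ (1,4)
  18 ↦ (2,4)
  19 ↦ (3,4)
distinct pairs in image: 20 / 20 needed
  → bijection onto A×B; projections well-typed.

Answer: VALID PRODUCT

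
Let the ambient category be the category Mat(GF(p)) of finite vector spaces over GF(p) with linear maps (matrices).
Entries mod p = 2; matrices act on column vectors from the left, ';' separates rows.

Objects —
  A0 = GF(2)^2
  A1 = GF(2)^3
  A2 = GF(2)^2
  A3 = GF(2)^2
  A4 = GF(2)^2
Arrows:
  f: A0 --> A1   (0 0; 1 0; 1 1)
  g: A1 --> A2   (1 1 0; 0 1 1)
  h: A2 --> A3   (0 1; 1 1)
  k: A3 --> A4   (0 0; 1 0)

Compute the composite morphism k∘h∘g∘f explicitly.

Answer: (0 0; 0 1)

Trace:
  e0=(1,0) f-->(0,1,1) g-->(1,0) h-->(0,1) k-->(0,0)
  e1=(0,1) f-->(0,0,1) g-->(0,1) h-->(1,1) k-->(0,1)
composite: (0 0; 0 1)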